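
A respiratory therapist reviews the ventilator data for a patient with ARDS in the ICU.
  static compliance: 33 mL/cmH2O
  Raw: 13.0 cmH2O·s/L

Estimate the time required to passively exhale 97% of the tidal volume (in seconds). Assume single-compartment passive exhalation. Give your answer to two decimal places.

1.50

τ = R × C = 13.0 × 33 mL/cmH2O = 13.0 × 0.033 L/cmH2O = 0.429 s.
Exhaled fraction f = 1 − e^(−t/τ) → t = −τ·ln(1 − f) = −0.429·ln(0.03) = 1.504 s.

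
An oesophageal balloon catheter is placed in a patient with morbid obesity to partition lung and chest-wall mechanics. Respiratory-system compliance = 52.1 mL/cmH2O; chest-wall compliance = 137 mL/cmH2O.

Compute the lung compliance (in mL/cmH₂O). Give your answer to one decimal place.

1/CL = 1/Crs − 1/Ccw.
1/CL = 1/52.1 − 1/137 = 0.01189.
CL = 84.104 mL/cmH2O.

84.1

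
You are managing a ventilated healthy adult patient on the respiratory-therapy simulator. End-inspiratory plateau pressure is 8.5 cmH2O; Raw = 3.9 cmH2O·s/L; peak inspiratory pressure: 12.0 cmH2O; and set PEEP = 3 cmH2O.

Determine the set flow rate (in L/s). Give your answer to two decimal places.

0.90

flow = (PIP − Pplat) / Raw = 3.5 / 3.9 = 0.8974 L/s.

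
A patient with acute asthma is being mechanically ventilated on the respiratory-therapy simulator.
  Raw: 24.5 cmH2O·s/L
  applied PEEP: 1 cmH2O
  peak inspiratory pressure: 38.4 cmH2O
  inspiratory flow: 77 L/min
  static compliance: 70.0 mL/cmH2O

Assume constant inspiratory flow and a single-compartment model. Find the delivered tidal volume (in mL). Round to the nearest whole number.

Flow: 77 L/min ÷ 60 = 1.2833 L/s.
Equation of motion (constant flow): PIP = Vt/C + R·V̇ + PEEP.
Vt/C = PIP − R·V̇ − PEEP = 38.4 − 31.441 − 1 = 5.959 cmH2O.
Vt = C × 5.959 = 70.0 × 5.959 = 417.13 mL.

417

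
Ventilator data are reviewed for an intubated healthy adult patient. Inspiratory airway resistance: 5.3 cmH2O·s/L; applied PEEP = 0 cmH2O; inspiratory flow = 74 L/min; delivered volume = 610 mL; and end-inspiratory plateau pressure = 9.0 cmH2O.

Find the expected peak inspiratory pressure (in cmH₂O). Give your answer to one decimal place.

Flow: 74 L/min ÷ 60 = 1.2333 L/s.
PIP = Pplat + Raw × flow = 9.0 + 5.3 × 1.2333 = 9.0 + 6.536 = 15.536 cmH2O.

15.5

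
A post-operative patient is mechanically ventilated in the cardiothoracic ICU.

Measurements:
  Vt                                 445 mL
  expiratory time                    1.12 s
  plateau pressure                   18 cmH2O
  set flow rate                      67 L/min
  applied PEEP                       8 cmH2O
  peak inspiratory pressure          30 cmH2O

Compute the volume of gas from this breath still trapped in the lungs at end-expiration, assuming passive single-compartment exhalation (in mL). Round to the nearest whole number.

43

Flow: 67 L/min ÷ 60 = 1.1167 L/s.
R = (PIP − Pplat)/V̇ = (30 − 18) / 1.1167 = 12.0/1.1167 = 10.746 cmH2O·s/L.
C = Vt/(Pplat − PEEP) = 445.0 / (18 − 8) = 445.0/10.0 = 44.5 mL/cmH2O.
τ = R × C = 10.746 × 0.0445 L/cmH2O = 0.4782 s.
Fraction remaining = e^(−Te/τ) = e^(−1.12/0.4782) = 0.09612.
Trapped volume = 445.0 × 0.09612 = 42.773 mL.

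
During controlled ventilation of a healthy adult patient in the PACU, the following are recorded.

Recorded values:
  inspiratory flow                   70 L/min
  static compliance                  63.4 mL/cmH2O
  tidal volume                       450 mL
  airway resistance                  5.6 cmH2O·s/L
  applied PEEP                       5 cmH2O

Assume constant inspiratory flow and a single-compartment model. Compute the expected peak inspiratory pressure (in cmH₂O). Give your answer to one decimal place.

18.6

Flow: 70 L/min ÷ 60 = 1.1667 L/s.
Equation of motion (constant flow): PIP = Vt/C + R·V̇ + PEEP.
PIP = 450/63.4 + 5.6×1.1667 + 5 = 7.098 + 6.534 + 5 = 18.632 cmH2O.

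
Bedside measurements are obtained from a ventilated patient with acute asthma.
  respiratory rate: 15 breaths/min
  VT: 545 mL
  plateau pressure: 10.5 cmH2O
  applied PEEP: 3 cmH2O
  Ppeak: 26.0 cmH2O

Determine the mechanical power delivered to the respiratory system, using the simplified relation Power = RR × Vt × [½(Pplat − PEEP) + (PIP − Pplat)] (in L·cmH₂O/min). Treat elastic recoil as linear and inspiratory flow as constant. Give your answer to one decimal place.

157.4

Per-breath work = Vt × [½(Pplat−PEEP) + (PIP−Pplat)] = 0.545 × [0.5×7.5 + 15.5] = 0.545 × 19.25 = 10.491 L·cmH2O.
Power = 15 × 10.491 = 157.37 L·cmH2O/min.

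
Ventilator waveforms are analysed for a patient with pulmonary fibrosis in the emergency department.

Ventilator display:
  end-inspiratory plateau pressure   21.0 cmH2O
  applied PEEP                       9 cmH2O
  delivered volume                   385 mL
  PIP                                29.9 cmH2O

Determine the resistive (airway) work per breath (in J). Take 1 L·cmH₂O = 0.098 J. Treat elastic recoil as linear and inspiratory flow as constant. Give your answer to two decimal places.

0.34

With constant inspiratory flow the resistive pressure is constant at PIP − Pplat = 29.9 − 21.0 = 8.9 cmH2O, so resistive work = 8.9 × 0.385 = 3.427 L·cmH2O.
× 0.098 J/(L·cmH2O) → 0.3358 J.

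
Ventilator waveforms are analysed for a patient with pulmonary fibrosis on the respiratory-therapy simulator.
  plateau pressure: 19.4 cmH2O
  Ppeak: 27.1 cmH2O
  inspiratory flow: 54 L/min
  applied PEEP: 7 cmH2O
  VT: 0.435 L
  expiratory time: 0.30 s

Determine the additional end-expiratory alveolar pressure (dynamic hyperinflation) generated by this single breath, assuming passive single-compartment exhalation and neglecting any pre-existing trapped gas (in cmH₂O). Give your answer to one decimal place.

4.6

Flow: 54 L/min ÷ 60 = 0.9 L/s.
R = (PIP − Pplat)/V̇ = (27.1 − 19.4) / 0.9 = 7.7/0.9 = 8.556 cmH2O·s/L.
C = Vt/(Pplat − PEEP) = 435.0 / (19.4 − 7) = 435.0/12.4 = 35.081 mL/cmH2O.
τ = R × C = 8.556 × 0.03508 L/cmH2O = 0.3001 s.
Fraction remaining = e^(−Te/τ) = e^(−0.30/0.3001) = 0.368; trapped volume = 435.0 × 0.368 = 160.08 mL.
Additional alveolar pressure from trapping ≈ V_trapped / C = 160.08 / 35.081 = 4.563 cmH2O.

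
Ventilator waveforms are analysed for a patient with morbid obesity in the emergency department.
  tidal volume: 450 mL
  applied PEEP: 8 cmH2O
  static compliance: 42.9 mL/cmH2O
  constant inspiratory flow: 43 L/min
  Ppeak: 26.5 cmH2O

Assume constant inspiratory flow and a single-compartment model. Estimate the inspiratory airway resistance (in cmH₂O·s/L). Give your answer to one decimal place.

11.2

Flow: 43 L/min ÷ 60 = 0.7167 L/s.
Equation of motion (constant flow): PIP = Vt/C + R·V̇ + PEEP.
R·V̇ = PIP − Vt/C − PEEP = 26.5 − 450/42.9 − 8 = 26.5 − 10.49 − 8 = 8.01 cmH2O.
R = 8.01 / 0.7167 = 11.176 cmH2O·s/L.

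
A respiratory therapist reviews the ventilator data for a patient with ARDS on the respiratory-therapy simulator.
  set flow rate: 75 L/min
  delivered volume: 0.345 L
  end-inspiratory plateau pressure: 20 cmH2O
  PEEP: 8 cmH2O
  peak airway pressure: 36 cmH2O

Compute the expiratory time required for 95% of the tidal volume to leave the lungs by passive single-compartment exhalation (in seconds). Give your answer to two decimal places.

Flow: 75 L/min ÷ 60 = 1.25 L/s.
R = (PIP − Pplat)/V̇ = (36 − 20) / 1.25 = 16.0/1.25 = 12.8 cmH2O·s/L.
C = Vt/(Pplat − PEEP) = 345.0 / (20 − 8) = 345.0/12.0 = 28.75 mL/cmH2O.
τ = R × C = 12.8 × 0.02875 L/cmH2O = 0.368 s.
t = −τ·ln(1 − 0.95) = −0.368·ln(0.05) = 1.102 s.

1.10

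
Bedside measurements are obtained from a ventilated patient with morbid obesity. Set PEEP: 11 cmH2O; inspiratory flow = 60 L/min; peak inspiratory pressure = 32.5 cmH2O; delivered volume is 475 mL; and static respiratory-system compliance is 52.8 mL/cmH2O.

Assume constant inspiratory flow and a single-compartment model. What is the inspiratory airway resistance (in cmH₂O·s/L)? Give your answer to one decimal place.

12.5

Flow: 60 L/min ÷ 60 = 1 L/s.
Equation of motion (constant flow): PIP = Vt/C + R·V̇ + PEEP.
R·V̇ = PIP − Vt/C − PEEP = 32.5 − 475/52.8 − 11 = 32.5 − 8.996 − 11 = 12.504 cmH2O.
R = 12.504 / 1 = 12.504 cmH2O·s/L.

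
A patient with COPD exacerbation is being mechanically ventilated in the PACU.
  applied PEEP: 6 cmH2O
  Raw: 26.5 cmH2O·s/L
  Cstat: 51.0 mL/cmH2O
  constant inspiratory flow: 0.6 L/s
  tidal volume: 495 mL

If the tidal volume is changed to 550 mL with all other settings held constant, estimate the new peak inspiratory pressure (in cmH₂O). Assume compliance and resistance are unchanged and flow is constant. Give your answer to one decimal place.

PIP = Vt/C + R·V̇ + PEEP (constant-flow equation of motion).
Only the elastic term changes: ΔPIP = ΔVt / C = (550 − 495) / 51.0 = 1.078 cmH2O.
Original PIP = 495/51.0 + 26.5×0.6 + 6 = 31.606 cmH2O; new PIP = 31.606 + (1.078) = 32.684 cmH2O.

32.7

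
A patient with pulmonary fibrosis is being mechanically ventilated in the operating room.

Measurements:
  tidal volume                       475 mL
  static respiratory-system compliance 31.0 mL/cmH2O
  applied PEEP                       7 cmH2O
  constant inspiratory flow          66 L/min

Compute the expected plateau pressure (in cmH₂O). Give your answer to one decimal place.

Pplat = PEEP + Vt / Cstat = 7 + 475 / 31.0 = 7 + 15.323 = 22.323 cmH2O.

22.3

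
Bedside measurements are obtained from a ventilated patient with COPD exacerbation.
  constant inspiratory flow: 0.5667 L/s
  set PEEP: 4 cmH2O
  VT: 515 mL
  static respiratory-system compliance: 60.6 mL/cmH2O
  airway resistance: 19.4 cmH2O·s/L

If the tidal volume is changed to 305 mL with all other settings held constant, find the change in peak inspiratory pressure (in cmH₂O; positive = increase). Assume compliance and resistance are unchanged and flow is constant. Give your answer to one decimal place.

PIP = Vt/C + R·V̇ + PEEP (constant-flow equation of motion).
Only the elastic term changes: ΔPIP = ΔVt / C = (305 − 515) / 60.6 = -3.465 cmH2O.

-3.5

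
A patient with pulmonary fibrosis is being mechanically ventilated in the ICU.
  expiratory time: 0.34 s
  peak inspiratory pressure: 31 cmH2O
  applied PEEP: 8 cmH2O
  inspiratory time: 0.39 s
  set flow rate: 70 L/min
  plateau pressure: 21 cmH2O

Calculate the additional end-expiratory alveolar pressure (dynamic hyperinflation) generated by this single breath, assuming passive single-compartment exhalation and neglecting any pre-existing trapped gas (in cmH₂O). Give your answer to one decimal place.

Flow: 70 L/min ÷ 60 = 1.1667 L/s.
Vt = flow × Ti = 1.1667 L/s × 0.39 s × 1000 mL/L = 455.01 mL.
R = (PIP − Pplat)/V̇ = (31 − 21) / 1.1667 = 10.0/1.1667 = 8.571 cmH2O·s/L.
C = Vt/(Pplat − PEEP) = 455.01 / (21 − 8) = 455.01/13.0 = 35.001 mL/cmH2O.
τ = R × C = 8.571 × 0.035 L/cmH2O = 0.3 s.
Fraction remaining = e^(−Te/τ) = e^(−0.34/0.3) = 0.322; trapped volume = 455.01 × 0.322 = 146.51 mL.
Additional alveolar pressure from trapping ≈ V_trapped / C = 146.51 / 35.001 = 4.186 cmH2O.

4.2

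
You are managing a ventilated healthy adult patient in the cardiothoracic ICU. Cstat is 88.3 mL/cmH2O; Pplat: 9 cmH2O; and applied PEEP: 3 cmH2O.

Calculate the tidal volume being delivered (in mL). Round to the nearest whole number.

530

Vt = Cstat × (Pplat − PEEP) = 88.3 × (9 − 3) = 88.3 × 6.0 = 529.8 mL.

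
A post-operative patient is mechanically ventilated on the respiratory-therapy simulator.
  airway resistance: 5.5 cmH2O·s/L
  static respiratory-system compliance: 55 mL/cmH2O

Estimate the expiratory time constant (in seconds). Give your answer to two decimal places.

0.30

τ = R × C = 5.5 × 55 mL/cmH2O = 5.5 × 0.055 L/cmH2O = 0.3025 s.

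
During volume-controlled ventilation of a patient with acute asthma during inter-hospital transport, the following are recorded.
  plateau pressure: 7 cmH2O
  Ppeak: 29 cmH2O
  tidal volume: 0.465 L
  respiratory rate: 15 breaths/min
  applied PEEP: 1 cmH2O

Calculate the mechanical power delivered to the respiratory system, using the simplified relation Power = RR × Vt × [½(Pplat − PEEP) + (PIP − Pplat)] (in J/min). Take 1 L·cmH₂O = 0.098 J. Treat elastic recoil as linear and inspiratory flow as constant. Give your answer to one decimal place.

17.1

Per-breath work = Vt × [½(Pplat−PEEP) + (PIP−Pplat)] = 0.465 × [0.5×6.0 + 22.0] = 0.465 × 25.0 = 11.625 L·cmH2O.
Power = 15 × 11.625 = 174.38 L·cmH2O/min.
× 0.098 J/(L·cmH2O) → 17.089 J/min.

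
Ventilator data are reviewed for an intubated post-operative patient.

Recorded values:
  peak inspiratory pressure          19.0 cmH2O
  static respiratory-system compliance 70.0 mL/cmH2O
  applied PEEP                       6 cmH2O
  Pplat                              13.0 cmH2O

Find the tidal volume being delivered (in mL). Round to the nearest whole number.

Vt = Cstat × (Pplat − PEEP) = 70.0 × (13.0 − 6) = 70.0 × 7.0 = 490.0 mL.

490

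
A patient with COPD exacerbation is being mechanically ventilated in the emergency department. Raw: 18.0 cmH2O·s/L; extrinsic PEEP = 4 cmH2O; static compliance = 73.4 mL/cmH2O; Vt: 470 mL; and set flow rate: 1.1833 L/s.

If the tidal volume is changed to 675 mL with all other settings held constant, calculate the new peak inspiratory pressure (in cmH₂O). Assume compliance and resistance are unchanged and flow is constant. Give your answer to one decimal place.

PIP = Vt/C + R·V̇ + PEEP (constant-flow equation of motion).
Only the elastic term changes: ΔPIP = ΔVt / C = (675 − 470) / 73.4 = 2.793 cmH2O.
Original PIP = 470/73.4 + 18.0×1.1833 + 4 = 31.703 cmH2O; new PIP = 31.703 + (2.793) = 34.496 cmH2O.

34.5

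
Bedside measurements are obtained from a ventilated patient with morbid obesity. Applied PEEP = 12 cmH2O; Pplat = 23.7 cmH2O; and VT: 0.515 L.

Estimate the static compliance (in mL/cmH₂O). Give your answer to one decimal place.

Cstat = Vt / (Pplat − PEEP) = 515 / (23.7 − 12) = 515 / 11.7 = 44.017 mL/cmH2O.

44.0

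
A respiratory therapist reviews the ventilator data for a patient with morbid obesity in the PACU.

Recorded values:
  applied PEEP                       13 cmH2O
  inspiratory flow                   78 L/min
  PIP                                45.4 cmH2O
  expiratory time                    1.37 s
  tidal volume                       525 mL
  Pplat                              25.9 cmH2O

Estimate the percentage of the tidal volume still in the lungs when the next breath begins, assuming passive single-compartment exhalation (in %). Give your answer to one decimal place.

Flow: 78 L/min ÷ 60 = 1.3 L/s.
R = (PIP − Pplat)/V̇ = (45.4 − 25.9) / 1.3 = 19.5/1.3 = 15.0 cmH2O·s/L.
C = Vt/(Pplat − PEEP) = 525.0 / (25.9 − 13) = 525.0/12.9 = 40.698 mL/cmH2O.
τ = R × C = 15.0 × 0.0407 L/cmH2O = 0.6105 s.
Fraction remaining at end-expiration = e^(−Te/τ) = e^(−1.37/0.6105) = 0.106 → 10.6%.

10.6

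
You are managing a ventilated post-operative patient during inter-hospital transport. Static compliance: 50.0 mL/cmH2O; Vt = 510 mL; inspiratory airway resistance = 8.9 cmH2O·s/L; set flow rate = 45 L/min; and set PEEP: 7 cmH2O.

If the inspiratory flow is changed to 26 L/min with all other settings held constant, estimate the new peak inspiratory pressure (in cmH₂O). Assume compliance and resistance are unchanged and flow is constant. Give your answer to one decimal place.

21.1

Flow: 45 L/min ÷ 60 = 0.75 L/s.
New flow: 26 L/min ÷ 60 = 0.4333 L/s.
PIP = Vt/C + R·V̇ + PEEP (constant-flow equation of motion).
Only the resistive term changes: ΔPIP = R × ΔV̇ = 8.9 × (0.4333 − 0.75) = 8.9 × -0.3167 = -2.819 cmH2O.
Original PIP = 510/50.0 + 8.9×0.75 + 7 = 23.875 cmH2O; new PIP = 23.875 + (-2.819) = 21.056 cmH2O.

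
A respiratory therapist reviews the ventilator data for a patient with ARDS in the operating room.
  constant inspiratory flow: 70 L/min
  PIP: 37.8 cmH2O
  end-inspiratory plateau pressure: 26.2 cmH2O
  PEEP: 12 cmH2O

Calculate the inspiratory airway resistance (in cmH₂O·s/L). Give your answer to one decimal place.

9.9

Flow: 70 L/min ÷ 60 = 1.1667 L/s.
Raw = (PIP − Pplat) / flow = (37.8 − 26.2) / 1.1667 = 11.6 / 1.1667 = 9.943 cmH2O·s/L.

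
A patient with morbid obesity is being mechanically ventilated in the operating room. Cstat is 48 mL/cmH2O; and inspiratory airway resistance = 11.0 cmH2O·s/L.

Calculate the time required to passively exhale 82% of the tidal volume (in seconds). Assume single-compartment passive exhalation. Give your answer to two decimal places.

τ = R × C = 11.0 × 48 mL/cmH2O = 11.0 × 0.048 L/cmH2O = 0.528 s.
Exhaled fraction f = 1 − e^(−t/τ) → t = −τ·ln(1 − f) = −0.528·ln(0.18) = 0.9054 s.

0.91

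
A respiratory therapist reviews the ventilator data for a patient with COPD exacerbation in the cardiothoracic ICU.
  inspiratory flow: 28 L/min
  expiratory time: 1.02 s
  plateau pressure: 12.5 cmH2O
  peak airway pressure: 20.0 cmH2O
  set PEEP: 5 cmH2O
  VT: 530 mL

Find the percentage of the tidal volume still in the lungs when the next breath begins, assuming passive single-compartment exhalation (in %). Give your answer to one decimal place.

Flow: 28 L/min ÷ 60 = 0.4667 L/s.
R = (PIP − Pplat)/V̇ = (20.0 − 12.5) / 0.4667 = 7.5/0.4667 = 16.07 cmH2O·s/L.
C = Vt/(Pplat − PEEP) = 530.0 / (12.5 − 5) = 530.0/7.5 = 70.667 mL/cmH2O.
τ = R × C = 16.07 × 0.07067 L/cmH2O = 1.136 s.
Fraction remaining at end-expiration = e^(−Te/τ) = e^(−1.02/1.136) = 0.4074 → 40.74%.

40.7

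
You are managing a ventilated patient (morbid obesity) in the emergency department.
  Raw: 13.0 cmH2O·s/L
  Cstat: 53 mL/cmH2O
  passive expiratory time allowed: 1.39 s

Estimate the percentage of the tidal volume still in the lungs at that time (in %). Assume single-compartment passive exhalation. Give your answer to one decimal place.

τ = R × C = 13.0 × 53 mL/cmH2O = 13.0 × 0.053 L/cmH2O = 0.689 s.
Passive exhalation: V(t)/V₀ = e^(−t/τ) = e^(−1.39/0.689) = 0.133.
Fraction remaining = 0.133 → 13.3%.

13.3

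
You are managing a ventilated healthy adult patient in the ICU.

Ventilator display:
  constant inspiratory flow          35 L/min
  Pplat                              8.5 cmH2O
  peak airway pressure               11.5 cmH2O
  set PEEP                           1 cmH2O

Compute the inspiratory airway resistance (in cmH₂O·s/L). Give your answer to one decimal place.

5.1

Flow: 35 L/min ÷ 60 = 0.5833 L/s.
Raw = (PIP − Pplat) / flow = (11.5 − 8.5) / 0.5833 = 3.0 / 0.5833 = 5.143 cmH2O·s/L.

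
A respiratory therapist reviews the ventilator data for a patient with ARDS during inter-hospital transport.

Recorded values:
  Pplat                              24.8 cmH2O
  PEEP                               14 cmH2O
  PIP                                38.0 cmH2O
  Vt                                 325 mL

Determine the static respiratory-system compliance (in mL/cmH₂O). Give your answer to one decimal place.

30.1

Cstat = Vt / (Pplat − PEEP) = 325 / (24.8 − 14) = 325 / 10.8 = 30.093 mL/cmH2O.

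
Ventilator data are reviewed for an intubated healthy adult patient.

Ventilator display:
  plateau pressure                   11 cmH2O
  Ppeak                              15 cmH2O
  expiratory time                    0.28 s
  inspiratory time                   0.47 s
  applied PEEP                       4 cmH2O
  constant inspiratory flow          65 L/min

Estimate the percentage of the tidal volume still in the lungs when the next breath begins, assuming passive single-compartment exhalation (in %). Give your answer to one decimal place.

35.3

Flow: 65 L/min ÷ 60 = 1.0833 L/s.
Vt = flow × Ti = 1.0833 L/s × 0.47 s × 1000 mL/L = 509.15 mL.
R = (PIP − Pplat)/V̇ = (15 − 11) / 1.0833 = 4.0/1.0833 = 3.692 cmH2O·s/L.
C = Vt/(Pplat − PEEP) = 509.15 / (11 − 4) = 509.15/7.0 = 72.736 mL/cmH2O.
τ = R × C = 3.692 × 0.07274 L/cmH2O = 0.2686 s.
Fraction remaining at end-expiration = e^(−Te/τ) = e^(−0.28/0.2686) = 0.3526 → 35.26%.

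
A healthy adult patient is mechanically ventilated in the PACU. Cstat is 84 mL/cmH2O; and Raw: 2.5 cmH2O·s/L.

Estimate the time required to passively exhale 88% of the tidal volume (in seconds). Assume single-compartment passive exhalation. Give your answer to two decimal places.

0.45

τ = R × C = 2.5 × 84 mL/cmH2O = 2.5 × 0.084 L/cmH2O = 0.21 s.
Exhaled fraction f = 1 − e^(−t/τ) → t = −τ·ln(1 − f) = −0.21·ln(0.12) = 0.4453 s.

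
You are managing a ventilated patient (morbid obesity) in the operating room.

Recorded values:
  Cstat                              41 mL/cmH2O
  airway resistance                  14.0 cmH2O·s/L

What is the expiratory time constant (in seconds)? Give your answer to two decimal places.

τ = R × C = 14.0 × 41 mL/cmH2O = 14.0 × 0.041 L/cmH2O = 0.574 s.

0.57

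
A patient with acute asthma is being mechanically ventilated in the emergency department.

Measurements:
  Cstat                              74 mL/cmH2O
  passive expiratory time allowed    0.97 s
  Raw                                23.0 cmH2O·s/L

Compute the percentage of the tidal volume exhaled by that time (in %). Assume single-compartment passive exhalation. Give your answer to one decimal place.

43.4

τ = R × C = 23.0 × 74 mL/cmH2O = 23.0 × 0.074 L/cmH2O = 1.702 s.
Passive exhalation: V(t)/V₀ = e^(−t/τ) = e^(−0.97/1.702) = 0.5656.
Fraction exhaled = 1 − 0.5656 = 0.4344 → 43.44%.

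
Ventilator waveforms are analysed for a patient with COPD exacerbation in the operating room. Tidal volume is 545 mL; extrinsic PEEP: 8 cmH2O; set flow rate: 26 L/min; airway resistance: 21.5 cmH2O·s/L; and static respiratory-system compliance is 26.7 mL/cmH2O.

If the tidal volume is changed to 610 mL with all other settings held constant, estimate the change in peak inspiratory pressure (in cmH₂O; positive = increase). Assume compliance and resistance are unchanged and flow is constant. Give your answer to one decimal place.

PIP = Vt/C + R·V̇ + PEEP (constant-flow equation of motion).
Only the elastic term changes: ΔPIP = ΔVt / C = (610 − 545) / 26.7 = 2.434 cmH2O.

2.4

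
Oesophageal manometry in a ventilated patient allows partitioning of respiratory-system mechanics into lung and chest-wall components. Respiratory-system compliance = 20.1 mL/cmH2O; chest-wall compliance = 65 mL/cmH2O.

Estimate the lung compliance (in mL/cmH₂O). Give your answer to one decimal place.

1/CL = 1/Crs − 1/Ccw.
1/CL = 1/20.1 − 1/65 = 0.03437.
CL = 29.095 mL/cmH2O.

29.1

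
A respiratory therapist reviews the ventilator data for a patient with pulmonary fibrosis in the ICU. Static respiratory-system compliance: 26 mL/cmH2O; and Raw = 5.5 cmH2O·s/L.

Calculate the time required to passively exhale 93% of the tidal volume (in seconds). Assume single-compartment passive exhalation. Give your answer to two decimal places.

τ = R × C = 5.5 × 26 mL/cmH2O = 5.5 × 0.026 L/cmH2O = 0.143 s.
Exhaled fraction f = 1 − e^(−t/τ) → t = −τ·ln(1 − f) = −0.143·ln(0.07) = 0.3803 s.

0.38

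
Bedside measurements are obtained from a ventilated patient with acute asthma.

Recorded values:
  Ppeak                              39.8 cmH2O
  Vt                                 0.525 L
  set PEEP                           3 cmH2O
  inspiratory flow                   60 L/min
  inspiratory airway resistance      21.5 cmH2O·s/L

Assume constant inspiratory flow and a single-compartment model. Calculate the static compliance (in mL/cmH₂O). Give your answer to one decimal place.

34.3

Flow: 60 L/min ÷ 60 = 1 L/s.
Equation of motion (constant flow): PIP = Vt/C + R·V̇ + PEEP.
Vt/C = PIP − R·V̇ − PEEP = 39.8 − 21.5×1 − 3 = 39.8 − 21.5 − 3 = 15.3 cmH2O.
C = Vt / 15.3 = 525 / 15.3 = 34.314 mL/cmH2O.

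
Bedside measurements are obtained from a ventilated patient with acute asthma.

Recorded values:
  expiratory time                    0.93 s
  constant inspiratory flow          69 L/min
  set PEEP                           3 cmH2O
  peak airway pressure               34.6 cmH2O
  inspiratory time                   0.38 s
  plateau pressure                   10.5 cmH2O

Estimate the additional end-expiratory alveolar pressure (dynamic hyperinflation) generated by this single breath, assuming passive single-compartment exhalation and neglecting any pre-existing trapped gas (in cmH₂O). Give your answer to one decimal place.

Flow: 69 L/min ÷ 60 = 1.15 L/s.
Vt = flow × Ti = 1.15 L/s × 0.38 s × 1000 mL/L = 437.0 mL.
R = (PIP − Pplat)/V̇ = (34.6 − 10.5) / 1.15 = 24.1/1.15 = 20.957 cmH2O·s/L.
C = Vt/(Pplat − PEEP) = 437.0 / (10.5 − 3) = 437.0/7.5 = 58.267 mL/cmH2O.
τ = R × C = 20.957 × 0.05827 L/cmH2O = 1.221 s.
Fraction remaining = e^(−Te/τ) = e^(−0.93/1.221) = 0.4669; trapped volume = 437.0 × 0.4669 = 204.04 mL.
Additional alveolar pressure from trapping ≈ V_trapped / C = 204.04 / 58.267 = 3.502 cmH2O.

3.5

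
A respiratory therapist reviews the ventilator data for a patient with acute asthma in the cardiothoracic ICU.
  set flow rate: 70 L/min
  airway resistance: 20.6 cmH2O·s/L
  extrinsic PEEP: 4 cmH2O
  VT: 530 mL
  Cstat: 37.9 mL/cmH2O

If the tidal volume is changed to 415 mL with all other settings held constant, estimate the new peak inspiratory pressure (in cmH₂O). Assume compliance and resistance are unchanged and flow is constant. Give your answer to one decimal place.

Flow: 70 L/min ÷ 60 = 1.1667 L/s.
PIP = Vt/C + R·V̇ + PEEP (constant-flow equation of motion).
Only the elastic term changes: ΔPIP = ΔVt / C = (415 − 530) / 37.9 = -3.034 cmH2O.
Original PIP = 530/37.9 + 20.6×1.1667 + 4 = 42.018 cmH2O; new PIP = 42.018 + (-3.034) = 38.984 cmH2O.

39.0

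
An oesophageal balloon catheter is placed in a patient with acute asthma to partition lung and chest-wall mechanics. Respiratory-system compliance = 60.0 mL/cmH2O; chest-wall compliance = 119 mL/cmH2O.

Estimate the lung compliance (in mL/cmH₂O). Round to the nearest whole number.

121

1/CL = 1/Crs − 1/Ccw.
1/CL = 1/60.0 − 1/119 = 0.008263.
CL = 121.02 mL/cmH2O.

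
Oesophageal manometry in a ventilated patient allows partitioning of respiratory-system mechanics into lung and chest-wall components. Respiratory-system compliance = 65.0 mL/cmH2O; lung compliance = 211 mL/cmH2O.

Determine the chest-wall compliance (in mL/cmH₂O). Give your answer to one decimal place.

93.9

1/Ccw = 1/Crs − 1/CL.
1/Ccw = 1/65.0 − 1/211 = 0.01065.
Ccw = 93.897 mL/cmH2O.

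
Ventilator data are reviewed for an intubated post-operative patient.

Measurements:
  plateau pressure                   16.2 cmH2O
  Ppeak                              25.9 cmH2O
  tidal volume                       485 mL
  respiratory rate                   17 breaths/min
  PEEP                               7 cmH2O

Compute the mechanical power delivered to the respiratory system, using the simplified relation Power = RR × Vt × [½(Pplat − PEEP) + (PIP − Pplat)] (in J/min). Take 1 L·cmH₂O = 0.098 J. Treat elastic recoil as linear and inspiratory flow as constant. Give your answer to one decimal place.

11.6

Per-breath work = Vt × [½(Pplat−PEEP) + (PIP−Pplat)] = 0.485 × [0.5×9.2 + 9.7] = 0.485 × 14.3 = 6.936 L·cmH2O.
Power = 17 × 6.936 = 117.91 L·cmH2O/min.
× 0.098 J/(L·cmH2O) → 11.555 J/min.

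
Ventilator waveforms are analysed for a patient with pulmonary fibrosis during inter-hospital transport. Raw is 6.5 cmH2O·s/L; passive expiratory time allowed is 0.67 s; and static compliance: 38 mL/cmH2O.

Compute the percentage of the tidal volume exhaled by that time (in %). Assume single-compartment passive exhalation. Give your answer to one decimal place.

τ = R × C = 6.5 × 38 mL/cmH2O = 6.5 × 0.038 L/cmH2O = 0.247 s.
Passive exhalation: V(t)/V₀ = e^(−t/τ) = e^(−0.67/0.247) = 0.06637.
Fraction exhaled = 1 − 0.06637 = 0.9336 → 93.36%.

93.4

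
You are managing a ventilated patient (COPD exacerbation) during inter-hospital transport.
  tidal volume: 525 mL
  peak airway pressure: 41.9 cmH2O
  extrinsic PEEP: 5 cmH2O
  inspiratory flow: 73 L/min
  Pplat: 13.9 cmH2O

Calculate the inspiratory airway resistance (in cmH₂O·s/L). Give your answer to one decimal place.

23.0

Flow: 73 L/min ÷ 60 = 1.2167 L/s.
Raw = (PIP − Pplat) / flow = (41.9 − 13.9) / 1.2167 = 28.0 / 1.2167 = 23.013 cmH2O·s/L.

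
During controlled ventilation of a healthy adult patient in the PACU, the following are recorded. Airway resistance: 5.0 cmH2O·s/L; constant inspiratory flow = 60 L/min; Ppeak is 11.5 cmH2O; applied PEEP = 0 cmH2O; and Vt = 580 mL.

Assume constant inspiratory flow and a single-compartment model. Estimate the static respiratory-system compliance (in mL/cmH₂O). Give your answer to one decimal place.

Flow: 60 L/min ÷ 60 = 1 L/s.
Equation of motion (constant flow): PIP = Vt/C + R·V̇ + PEEP.
Vt/C = PIP − R·V̇ − PEEP = 11.5 − 5.0×1 − 0 = 11.5 − 5.0 − 0 = 6.5 cmH2O.
C = Vt / 6.5 = 580 / 6.5 = 89.231 mL/cmH2O.

89.2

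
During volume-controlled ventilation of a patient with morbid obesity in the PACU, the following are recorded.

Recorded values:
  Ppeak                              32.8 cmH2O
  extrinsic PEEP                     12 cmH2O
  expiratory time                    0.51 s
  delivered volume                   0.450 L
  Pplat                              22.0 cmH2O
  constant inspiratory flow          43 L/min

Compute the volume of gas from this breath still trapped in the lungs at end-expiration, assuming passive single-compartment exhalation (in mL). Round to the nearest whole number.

Flow: 43 L/min ÷ 60 = 0.7167 L/s.
R = (PIP − Pplat)/V̇ = (32.8 − 22.0) / 0.7167 = 10.8/0.7167 = 15.069 cmH2O·s/L.
C = Vt/(Pplat − PEEP) = 450.0 / (22.0 − 12) = 450.0/10.0 = 45.0 mL/cmH2O.
τ = R × C = 15.069 × 0.045 L/cmH2O = 0.6781 s.
Fraction remaining = e^(−Te/τ) = e^(−0.51/0.6781) = 0.4714.
Trapped volume = 450.0 × 0.4714 = 212.13 mL.

212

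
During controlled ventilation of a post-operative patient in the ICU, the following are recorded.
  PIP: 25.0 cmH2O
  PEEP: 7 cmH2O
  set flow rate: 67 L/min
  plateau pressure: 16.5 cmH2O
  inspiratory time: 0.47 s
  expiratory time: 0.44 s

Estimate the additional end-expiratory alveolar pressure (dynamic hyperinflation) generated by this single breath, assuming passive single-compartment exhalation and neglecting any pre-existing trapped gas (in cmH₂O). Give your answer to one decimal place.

3.3

Flow: 67 L/min ÷ 60 = 1.1167 L/s.
Vt = flow × Ti = 1.1167 L/s × 0.47 s × 1000 mL/L = 524.85 mL.
R = (PIP − Pplat)/V̇ = (25.0 − 16.5) / 1.1167 = 8.5/1.1167 = 7.612 cmH2O·s/L.
C = Vt/(Pplat − PEEP) = 524.85 / (16.5 − 7) = 524.85/9.5 = 55.247 mL/cmH2O.
τ = R × C = 7.612 × 0.05525 L/cmH2O = 0.4206 s.
Fraction remaining = e^(−Te/τ) = e^(−0.44/0.4206) = 0.3513; trapped volume = 524.85 × 0.3513 = 184.38 mL.
Additional alveolar pressure from trapping ≈ V_trapped / C = 184.38 / 55.247 = 3.337 cmH2O.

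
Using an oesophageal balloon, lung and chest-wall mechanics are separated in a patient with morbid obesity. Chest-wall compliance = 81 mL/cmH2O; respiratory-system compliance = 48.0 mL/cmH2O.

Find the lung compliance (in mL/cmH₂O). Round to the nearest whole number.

1/CL = 1/Crs − 1/Ccw.
1/CL = 1/48.0 − 1/81 = 0.008488.
CL = 117.81 mL/cmH2O.

118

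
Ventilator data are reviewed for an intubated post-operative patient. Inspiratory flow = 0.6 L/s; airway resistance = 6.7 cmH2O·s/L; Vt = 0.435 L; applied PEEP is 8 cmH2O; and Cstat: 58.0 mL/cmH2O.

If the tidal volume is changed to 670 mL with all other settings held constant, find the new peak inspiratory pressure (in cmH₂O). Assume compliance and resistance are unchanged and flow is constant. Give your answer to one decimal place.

23.6

PIP = Vt/C + R·V̇ + PEEP (constant-flow equation of motion).
Only the elastic term changes: ΔPIP = ΔVt / C = (670 − 435) / 58.0 = 4.052 cmH2O.
Original PIP = 435/58.0 + 6.7×0.6 + 8 = 19.52 cmH2O; new PIP = 19.52 + (4.052) = 23.572 cmH2O.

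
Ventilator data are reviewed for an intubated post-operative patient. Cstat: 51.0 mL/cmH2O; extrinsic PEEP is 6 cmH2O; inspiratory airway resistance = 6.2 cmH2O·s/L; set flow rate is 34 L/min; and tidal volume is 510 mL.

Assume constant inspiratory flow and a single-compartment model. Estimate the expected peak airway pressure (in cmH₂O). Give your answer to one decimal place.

Flow: 34 L/min ÷ 60 = 0.5667 L/s.
Equation of motion (constant flow): PIP = Vt/C + R·V̇ + PEEP.
PIP = 510/51.0 + 6.2×0.5667 + 6 = 10.0 + 3.514 + 6 = 19.514 cmH2O.

19.5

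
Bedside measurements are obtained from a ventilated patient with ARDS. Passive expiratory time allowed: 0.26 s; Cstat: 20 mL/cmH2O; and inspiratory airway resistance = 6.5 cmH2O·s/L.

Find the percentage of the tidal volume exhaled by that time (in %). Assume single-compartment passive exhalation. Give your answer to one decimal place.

τ = R × C = 6.5 × 20 mL/cmH2O = 6.5 × 0.020 L/cmH2O = 0.13 s.
Passive exhalation: V(t)/V₀ = e^(−t/τ) = e^(−0.26/0.13) = 0.1353.
Fraction exhaled = 1 − 0.1353 = 0.8647 → 86.47%.

86.5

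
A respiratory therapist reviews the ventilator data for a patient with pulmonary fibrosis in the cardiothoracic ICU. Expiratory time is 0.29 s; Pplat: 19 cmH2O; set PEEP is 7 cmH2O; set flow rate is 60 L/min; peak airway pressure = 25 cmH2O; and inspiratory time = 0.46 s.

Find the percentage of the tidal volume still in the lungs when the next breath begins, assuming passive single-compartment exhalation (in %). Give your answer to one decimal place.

28.3

Flow: 60 L/min ÷ 60 = 1 L/s.
Vt = flow × Ti = 1 L/s × 0.46 s × 1000 mL/L = 460.0 mL.
R = (PIP − Pplat)/V̇ = (25 − 19) / 1 = 6.0/1 = 6.0 cmH2O·s/L.
C = Vt/(Pplat − PEEP) = 460.0 / (19 − 7) = 460.0/12.0 = 38.333 mL/cmH2O.
τ = R × C = 6.0 × 0.03833 L/cmH2O = 0.23 s.
Fraction remaining at end-expiration = e^(−Te/τ) = e^(−0.29/0.23) = 0.2834 → 28.34%.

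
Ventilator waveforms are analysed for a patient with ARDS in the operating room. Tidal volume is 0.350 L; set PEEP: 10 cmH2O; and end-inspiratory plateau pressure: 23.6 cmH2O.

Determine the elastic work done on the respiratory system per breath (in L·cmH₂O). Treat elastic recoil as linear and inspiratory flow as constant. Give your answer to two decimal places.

Elastic work ≈ ½ × (Pplat − PEEP) × Vt = 0.5 × (23.6 − 10) × 0.350 L = 0.5 × 13.6 × 0.350 = 2.38 L·cmH2O.

2.38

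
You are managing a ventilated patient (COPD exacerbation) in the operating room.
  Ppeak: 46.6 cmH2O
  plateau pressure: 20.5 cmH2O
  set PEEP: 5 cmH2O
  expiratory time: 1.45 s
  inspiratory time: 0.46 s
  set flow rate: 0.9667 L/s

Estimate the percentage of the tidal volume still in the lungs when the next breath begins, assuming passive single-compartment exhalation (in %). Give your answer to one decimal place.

Vt = flow × Ti = 0.9667 L/s × 0.46 s × 1000 mL/L = 444.68 mL.
R = (PIP − Pplat)/V̇ = (46.6 − 20.5) / 0.9667 = 26.1/0.9667 = 26.999 cmH2O·s/L.
C = Vt/(Pplat − PEEP) = 444.68 / (20.5 − 5) = 444.68/15.5 = 28.689 mL/cmH2O.
τ = R × C = 26.999 × 0.02869 L/cmH2O = 0.7746 s.
Fraction remaining at end-expiration = e^(−Te/τ) = e^(−1.45/0.7746) = 0.1538 → 15.38%.

15.4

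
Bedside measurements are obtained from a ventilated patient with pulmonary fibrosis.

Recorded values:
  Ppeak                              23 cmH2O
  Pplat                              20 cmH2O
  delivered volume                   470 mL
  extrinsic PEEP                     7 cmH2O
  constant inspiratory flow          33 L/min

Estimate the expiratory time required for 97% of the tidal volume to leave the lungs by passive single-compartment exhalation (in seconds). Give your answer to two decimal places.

Flow: 33 L/min ÷ 60 = 0.55 L/s.
R = (PIP − Pplat)/V̇ = (23 − 20) / 0.55 = 3.0/0.55 = 5.455 cmH2O·s/L.
C = Vt/(Pplat − PEEP) = 470.0 / (20 − 7) = 470.0/13.0 = 36.154 mL/cmH2O.
τ = R × C = 5.455 × 0.03615 L/cmH2O = 0.1972 s.
t = −τ·ln(1 − 0.97) = −0.1972·ln(0.03) = 0.6915 s.

0.69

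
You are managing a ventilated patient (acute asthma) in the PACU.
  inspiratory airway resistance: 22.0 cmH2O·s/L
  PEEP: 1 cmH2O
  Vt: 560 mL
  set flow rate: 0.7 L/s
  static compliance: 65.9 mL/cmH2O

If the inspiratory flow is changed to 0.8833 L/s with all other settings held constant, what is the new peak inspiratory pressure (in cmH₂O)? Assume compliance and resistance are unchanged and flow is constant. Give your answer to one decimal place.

28.9

PIP = Vt/C + R·V̇ + PEEP (constant-flow equation of motion).
Only the resistive term changes: ΔPIP = R × ΔV̇ = 22.0 × (0.8833 − 0.7) = 22.0 × 0.1833 = 4.033 cmH2O.
Original PIP = 560/65.9 + 22.0×0.7 + 1 = 24.898 cmH2O; new PIP = 24.898 + (4.033) = 28.931 cmH2O.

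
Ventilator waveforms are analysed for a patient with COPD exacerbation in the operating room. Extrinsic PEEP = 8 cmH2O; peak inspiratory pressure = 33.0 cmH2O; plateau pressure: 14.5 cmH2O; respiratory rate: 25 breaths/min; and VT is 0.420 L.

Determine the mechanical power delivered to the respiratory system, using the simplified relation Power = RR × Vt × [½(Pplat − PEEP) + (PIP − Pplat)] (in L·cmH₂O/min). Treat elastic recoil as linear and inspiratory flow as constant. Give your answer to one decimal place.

Per-breath work = Vt × [½(Pplat−PEEP) + (PIP−Pplat)] = 0.420 × [0.5×6.5 + 18.5] = 0.420 × 21.75 = 9.135 L·cmH2O.
Power = 25 × 9.135 = 228.38 L·cmH2O/min.

228.4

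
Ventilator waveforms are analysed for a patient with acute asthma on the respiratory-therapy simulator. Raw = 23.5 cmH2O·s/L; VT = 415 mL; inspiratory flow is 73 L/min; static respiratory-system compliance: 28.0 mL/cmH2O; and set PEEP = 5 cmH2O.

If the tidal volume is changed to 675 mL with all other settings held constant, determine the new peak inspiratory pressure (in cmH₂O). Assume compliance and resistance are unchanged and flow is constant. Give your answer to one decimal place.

Flow: 73 L/min ÷ 60 = 1.2167 L/s.
PIP = Vt/C + R·V̇ + PEEP (constant-flow equation of motion).
Only the elastic term changes: ΔPIP = ΔVt / C = (675 − 415) / 28.0 = 9.286 cmH2O.
Original PIP = 415/28.0 + 23.5×1.2167 + 5 = 48.414 cmH2O; new PIP = 48.414 + (9.286) = 57.7 cmH2O.

57.7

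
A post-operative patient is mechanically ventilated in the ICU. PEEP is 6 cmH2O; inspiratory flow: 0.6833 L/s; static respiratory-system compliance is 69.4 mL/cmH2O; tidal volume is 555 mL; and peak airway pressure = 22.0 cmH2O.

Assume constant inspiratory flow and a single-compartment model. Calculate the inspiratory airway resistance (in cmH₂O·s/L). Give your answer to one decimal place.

Equation of motion (constant flow): PIP = Vt/C + R·V̇ + PEEP.
R·V̇ = PIP − Vt/C − PEEP = 22.0 − 555/69.4 − 6 = 22.0 − 7.997 − 6 = 8.003 cmH2O.
R = 8.003 / 0.6833 = 11.712 cmH2O·s/L.

11.7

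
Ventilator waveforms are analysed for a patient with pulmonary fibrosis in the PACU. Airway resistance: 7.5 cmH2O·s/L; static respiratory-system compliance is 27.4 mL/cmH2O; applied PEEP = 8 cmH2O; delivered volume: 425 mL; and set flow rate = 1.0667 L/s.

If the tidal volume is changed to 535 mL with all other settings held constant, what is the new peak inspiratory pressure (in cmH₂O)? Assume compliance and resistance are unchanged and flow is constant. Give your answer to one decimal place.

35.5

PIP = Vt/C + R·V̇ + PEEP (constant-flow equation of motion).
Only the elastic term changes: ΔPIP = ΔVt / C = (535 − 425) / 27.4 = 4.015 cmH2O.
Original PIP = 425/27.4 + 7.5×1.0667 + 8 = 31.511 cmH2O; new PIP = 31.511 + (4.015) = 35.526 cmH2O.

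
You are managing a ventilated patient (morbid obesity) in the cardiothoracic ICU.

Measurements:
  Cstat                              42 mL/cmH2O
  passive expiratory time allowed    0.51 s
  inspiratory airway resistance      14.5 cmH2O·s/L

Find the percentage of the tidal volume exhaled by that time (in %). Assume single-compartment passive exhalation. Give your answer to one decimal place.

τ = R × C = 14.5 × 42 mL/cmH2O = 14.5 × 0.042 L/cmH2O = 0.609 s.
Passive exhalation: V(t)/V₀ = e^(−t/τ) = e^(−0.51/0.609) = 0.4328.
Fraction exhaled = 1 − 0.4328 = 0.5672 → 56.72%.

56.7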